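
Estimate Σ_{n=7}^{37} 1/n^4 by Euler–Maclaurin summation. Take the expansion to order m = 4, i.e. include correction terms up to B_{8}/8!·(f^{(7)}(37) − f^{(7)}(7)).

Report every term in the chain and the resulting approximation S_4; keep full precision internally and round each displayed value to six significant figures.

∫_7^37 1/x^4 dx evaluates to 0.000965237.
Boundary: ½(f(7) + f(37)) = ½(0.000416493 + 5.33572e-07) = 0.000208513.
Integral + boundary = 0.00117375.
k=1: B_{2}/(2)! × [f^{(1)}(37) − f^{(1)}(7)] = 1/12 × (-5.76835e-08 − (-0.000237996)) = 1.98282e-05.
Running total after k=1: 0.00119358.
k=2: B_{4}/(4)! × [f^{(3)}(37) − f^{(3)}(7)] = −1/720 × (-1.26406e-09 − (-0.000145712)) = -2.02376e-07.
Running total after k=2: 0.00119338.
k=3: B_{6}/(6)! × [f^{(5)}(37) − f^{(5)}(7)] = 1/30240 × (-5.17075e-11 − (-0.000166528)) = 5.50687e-09.
Running total after k=3: 0.00119338.
k=4: B_{8}/(8)! × [f^{(7)}(37) − f^{(7)}(7)] = −1/1209600 × (-3.39933e-12 − (-0.000305868)) = -2.52867e-10.

S_4 ≈ 0.00119338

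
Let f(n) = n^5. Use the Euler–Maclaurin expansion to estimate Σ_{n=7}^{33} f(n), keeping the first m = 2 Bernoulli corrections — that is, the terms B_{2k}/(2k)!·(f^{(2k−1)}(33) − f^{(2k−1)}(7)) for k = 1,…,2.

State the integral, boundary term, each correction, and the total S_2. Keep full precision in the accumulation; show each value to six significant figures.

S_2 ≈ 2.35294e+08

∫_7^33 x^5 dx evaluates to 2.15225e+08.
½[f(7) + f(33)] = ½[16807.0 + 3.91354e+07] = 1.95761e+07.
Running total after boundary: 2.34801e+08.
Order-1 term: 1/12 · (5.92960e+06 − 12005.0) = 493133.
After k=1: 2.35294e+08.
Order-2 term: −1/720 · (65340.0 − 2940.00) = -86.6667.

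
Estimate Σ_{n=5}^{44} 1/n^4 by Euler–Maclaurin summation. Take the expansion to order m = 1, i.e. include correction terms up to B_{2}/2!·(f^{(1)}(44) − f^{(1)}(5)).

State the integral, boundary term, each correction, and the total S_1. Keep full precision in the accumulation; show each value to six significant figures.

∫_5^44 1/x^4 dx evaluates to 0.00266275.
½[f(5) + f(44)] = ½[0.00160000 + 2.66802e-07] = 0.000800133.
Running total after boundary: 0.00346289.
k=1: B_{2}/(2)! × [f^{(1)}(44) − f^{(1)}(5)] = 1/12 × (-2.42547e-08 − (-0.00128000)) = 0.000106665.

S_1 ≈ 0.00356955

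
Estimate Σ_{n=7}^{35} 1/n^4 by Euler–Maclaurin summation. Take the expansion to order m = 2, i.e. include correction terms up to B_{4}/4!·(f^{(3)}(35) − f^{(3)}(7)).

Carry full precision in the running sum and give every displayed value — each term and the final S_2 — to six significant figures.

S_2 ≈ 0.00119225

Integral: ∫_7^35 1/x^4 dx = 0.000964043.
Endpoint term: (f(7) + f(35))/2 = (0.000416493 + 6.66389e-07)/2 = 0.000208580.
Integral + boundary = 0.00117262.
k=1: B_{2}/(2)! × [f^{(1)}(35) − f^{(1)}(7)] = 1/12 × (-7.61587e-08 − (-0.000237996)) = 1.98267e-05.
Partial sum through k=1: 0.00119245.
k=2: B_{4}/(4)! × [f^{(3)}(35) − f^{(3)}(7)] = −1/720 × (-1.86511e-09 − (-0.000145712)) = -2.02375e-07.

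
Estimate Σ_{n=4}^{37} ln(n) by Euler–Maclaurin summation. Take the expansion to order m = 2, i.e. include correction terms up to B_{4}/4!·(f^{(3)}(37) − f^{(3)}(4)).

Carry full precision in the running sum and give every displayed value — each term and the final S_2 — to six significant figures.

The integral term ∫_4^37 ln(x) dx = 95.0588.
½[f(4) + f(37)] = ½[1.38629 + 3.61092] = 2.49861.
So far: 97.5574.
Order-1 term: 1/12 · (0.0270270 − 0.250000) = -0.0185811.
Running total after k=1: 97.5388.
Order-2 term: −1/720 · (3.94843e-05 − 0.0312500) = 4.33479e-05.

S_2 ≈ 97.5389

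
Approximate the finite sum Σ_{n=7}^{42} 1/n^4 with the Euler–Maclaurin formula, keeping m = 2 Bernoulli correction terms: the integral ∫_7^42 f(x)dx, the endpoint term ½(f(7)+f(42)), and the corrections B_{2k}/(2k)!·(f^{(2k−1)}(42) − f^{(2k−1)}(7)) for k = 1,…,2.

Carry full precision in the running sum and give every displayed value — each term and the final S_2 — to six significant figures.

Integral: ∫_7^42 1/x^4 dx = 0.000967318.
Boundary: ½(f(7) + f(42)) = ½(0.000416493 + 3.21368e-07) = 0.000208407.
So far: 0.00117573.
Order-1 term: 1/12 · (-3.06065e-08 − (-0.000237996)) = 1.98305e-05.
Partial sum through k=1: 0.00119556.
Order-2 term: −1/720 · (-5.20519e-10 − (-0.000145712)) = -2.02377e-07.

S_2 ≈ 0.00119535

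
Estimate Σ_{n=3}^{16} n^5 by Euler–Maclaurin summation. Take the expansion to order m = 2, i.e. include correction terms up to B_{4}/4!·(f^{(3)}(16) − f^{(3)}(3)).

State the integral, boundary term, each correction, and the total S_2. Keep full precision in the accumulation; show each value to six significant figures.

The integral term ∫_3^16 x^5 dx = 2.79608e+06.
Endpoint term: (f(3) + f(16))/2 = (243.000 + 1.04858e+06)/2 = 524410.
So far: 3.32049e+06.
Order-1 term: 1/12 · (327680 − 405.000) = 27272.9.
After k=1: 3.34776e+06.
Order-2 term: −1/720 · (15360.0 − 540.000) = -20.5833.

S_2 ≈ 3.34774e+06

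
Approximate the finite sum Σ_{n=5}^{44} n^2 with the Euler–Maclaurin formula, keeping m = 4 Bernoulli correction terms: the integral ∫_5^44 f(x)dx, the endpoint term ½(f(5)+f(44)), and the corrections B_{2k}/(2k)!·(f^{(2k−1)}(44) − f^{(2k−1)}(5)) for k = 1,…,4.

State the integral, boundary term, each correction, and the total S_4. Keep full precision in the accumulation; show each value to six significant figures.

S_4 ≈ 29340.0

∫_5^44 x^2 dx evaluates to 28353.0.
½[f(5) + f(44)] = ½[25.0000 + 1936.00] = 980.500.
Integral + boundary = 29333.5.
Order-1 term: 1/12 · (88.0000 − 10.0000) = 6.50000.
Partial sum through k=1: 29340.0.
Order-2 term: −1/720 · (0.00000 − 0.00000) = 0.00000.
Partial sum through k=2: 29340.0.
Order-3 term: 1/30240 · (0.00000 − 0.00000) = 0.00000.
Partial sum through k=3: 29340.0.
Order-4 term: −1/1209600 · (0.00000 − 0.00000) = 0.00000.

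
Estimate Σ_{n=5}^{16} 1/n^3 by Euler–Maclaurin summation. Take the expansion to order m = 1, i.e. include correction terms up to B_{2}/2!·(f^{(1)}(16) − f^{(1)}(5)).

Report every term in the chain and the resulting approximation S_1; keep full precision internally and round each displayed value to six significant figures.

S_1 ≈ 0.0225651

Integral: ∫_5^16 1/x^3 dx = 0.0180469.
½[f(5) + f(16)] = ½[0.00800000 + 0.000244141] = 0.00412207.
Integral + boundary = 0.0221689.
k=1: B_{2}/(2)! × [f^{(1)}(16) − f^{(1)}(5)] = 1/12 × (-4.57764e-05 − (-0.00480000)) = 0.000396185.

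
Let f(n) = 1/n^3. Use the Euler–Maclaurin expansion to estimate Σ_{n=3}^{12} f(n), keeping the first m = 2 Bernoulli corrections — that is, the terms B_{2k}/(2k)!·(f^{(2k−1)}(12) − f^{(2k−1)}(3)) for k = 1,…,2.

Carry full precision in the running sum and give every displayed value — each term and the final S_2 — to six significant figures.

S_2 ≈ 0.0738513

Integral: ∫_3^12 1/x^3 dx = 0.0520833.
Endpoint term: (f(3) + f(12))/2 = (0.0370370 + 0.000578704)/2 = 0.0188079.
Integral + boundary = 0.0708912.
k=1: B_{2}/(2)! × [f^{(1)}(12) − f^{(1)}(3)] = 1/12 × (-0.000144676 − (-0.0370370)) = 0.00307436.
After k=1: 0.0739656.
k=2: B_{4}/(4)! × [f^{(3)}(12) − f^{(3)}(3)] = −1/720 × (-2.00939e-05 − (-0.0823045)) = -0.000114284.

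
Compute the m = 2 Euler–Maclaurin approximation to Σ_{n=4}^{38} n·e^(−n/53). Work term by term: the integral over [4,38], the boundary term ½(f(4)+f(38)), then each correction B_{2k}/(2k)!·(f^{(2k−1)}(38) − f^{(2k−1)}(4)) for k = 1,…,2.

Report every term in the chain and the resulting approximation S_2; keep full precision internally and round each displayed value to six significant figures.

S_2 ≈ 457.758

∫_4^38 x·e^(−x/53) dx evaluates to 446.687.
Boundary: ½(f(4) + f(38)) = ½(3.70922 + 18.5525) = 11.1309.
Integral + boundary = 457.818.
Order-1 term: 1/12 · (0.138177 − 0.857321) = -0.0599287.
Running total after k=1: 457.758.
Order-2 term: −1/720 · (0.000396805 − 0.000965444) = 7.89777e-07.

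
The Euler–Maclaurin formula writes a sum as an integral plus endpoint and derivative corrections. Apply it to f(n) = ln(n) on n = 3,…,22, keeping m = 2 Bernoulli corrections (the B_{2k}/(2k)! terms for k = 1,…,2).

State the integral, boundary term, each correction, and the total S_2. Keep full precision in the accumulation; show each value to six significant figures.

The integral term ∫_3^22 ln(x) dx = 45.7071.
½[f(3) + f(22)] = ½[1.09861 + 3.09104] = 2.09483.
Integral + boundary = 47.8019.
k=1: B_{2}/(2)! × [f^{(1)}(22) − f^{(1)}(3)] = 1/12 × (0.0454545 − 0.333333) = -0.0239899.
After k=1: 47.7779.
k=2: B_{4}/(4)! × [f^{(3)}(22) − f^{(3)}(3)] = −1/720 × (0.000187829 − 0.0740741) = 0.000102620.

S_2 ≈ 47.7780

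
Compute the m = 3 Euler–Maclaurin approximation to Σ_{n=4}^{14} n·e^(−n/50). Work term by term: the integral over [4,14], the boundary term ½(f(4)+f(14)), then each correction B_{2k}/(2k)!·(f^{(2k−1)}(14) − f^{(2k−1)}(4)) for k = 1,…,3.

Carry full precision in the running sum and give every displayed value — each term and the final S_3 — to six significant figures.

∫_4^14 x·e^(−x/50) dx evaluates to 73.9062.
Boundary: ½(f(4) + f(14)) = ½(3.69247 + 10.5810) = 7.13672.
So far: 81.0429.
Order-1 term: 1/12 · (0.544164 − 0.849267) = -0.0254252.
Partial sum through k=1: 81.0175.
Order-2 term: −1/720 · (0.000822293 − 0.00107820) = 3.55427e-07.
Partial sum through k=2: 81.0175.
Order-3 term: 1/30240 · (5.70768e-07 − 7.26677e-07) = -5.15573e-12.

S_3 ≈ 81.0175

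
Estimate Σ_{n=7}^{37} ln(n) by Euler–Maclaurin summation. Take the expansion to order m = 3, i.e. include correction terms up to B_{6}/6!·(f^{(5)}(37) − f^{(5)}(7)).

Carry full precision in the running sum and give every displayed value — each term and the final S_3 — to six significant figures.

S_3 ≈ 92.7514

Integral: ∫_7^37 ln(x) dx = 89.9826.
Boundary: ½(f(7) + f(37)) = ½(1.94591 + 3.61092) = 2.77841.
Running total after boundary: 92.7610.
Correction k=1: B_{2}/2! · (f^{(1)}(37) − f^{(1)}(7)) = 1/12 · (0.0270270 − 0.142857) = -0.00965251.
Running total after k=1: 92.7514.
Correction k=2: B_{4}/4! · (f^{(3)}(37) − f^{(3)}(7)) = −1/720 · (3.94843e-05 − 0.00583090) = 8.04364e-06.
Running total after k=2: 92.7514.
Correction k=3: B_{6}/6! · (f^{(5)}(37) − f^{(5)}(7)) = 1/30240 · (3.46101e-07 − 0.00142798) = -4.72100e-08.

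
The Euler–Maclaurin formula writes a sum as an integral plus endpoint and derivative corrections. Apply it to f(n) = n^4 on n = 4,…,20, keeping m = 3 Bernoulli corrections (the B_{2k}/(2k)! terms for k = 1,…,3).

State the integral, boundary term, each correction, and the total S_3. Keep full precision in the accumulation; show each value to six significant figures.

Integral: ∫_4^20 x^4 dx = 639795.
½[f(4) + f(20)] = ½[256.000 + 160000] = 80128.0.
So far: 719923.
Order-1 term: 1/12 · (32000.0 − 256.000) = 2645.33.
Running total after k=1: 722569.
Order-2 term: −1/720 · (480.000 − 96.0000) = -0.533333.
Running total after k=2: 722568.
Order-3 term: 1/30240 · (0.00000 − 0.00000) = 0.00000.

S_3 ≈ 722568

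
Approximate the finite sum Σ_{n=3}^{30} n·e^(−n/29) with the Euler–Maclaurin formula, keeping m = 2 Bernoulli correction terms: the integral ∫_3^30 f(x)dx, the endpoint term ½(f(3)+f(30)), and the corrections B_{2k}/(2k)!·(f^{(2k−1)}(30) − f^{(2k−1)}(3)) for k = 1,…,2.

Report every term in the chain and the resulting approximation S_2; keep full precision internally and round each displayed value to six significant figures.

The integral term ∫_3^30 x·e^(−x/29) dx = 228.692.
Endpoint term: (f(3) + f(30))/2 = (2.70517 + 10.6623)/2 = 6.68374.
Running total after boundary: 235.376.
Correction k=1: B_{2}/2! · (f^{(1)}(30) − f^{(1)}(3)) = 1/12 · (-0.0122555 − 0.808441) = -0.0683914.
Running total after k=1: 235.307.
Correction k=2: B_{4}/4! · (f^{(3)}(30) − f^{(3)}(3)) = −1/720 · (0.000830636 − 0.00310569) = 3.15980e-06.

S_2 ≈ 235.307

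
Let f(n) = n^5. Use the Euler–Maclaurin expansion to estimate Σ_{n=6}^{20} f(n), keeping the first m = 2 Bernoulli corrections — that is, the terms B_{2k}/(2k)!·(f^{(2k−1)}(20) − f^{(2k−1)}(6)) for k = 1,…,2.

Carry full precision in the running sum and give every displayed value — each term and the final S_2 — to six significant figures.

S_2 ≈ 1.23289e+07

∫_6^20 x^5 dx evaluates to 1.06589e+07.
Endpoint term: (f(6) + f(20))/2 = (7776.00 + 3.20000e+06)/2 = 1.60389e+06.
Running total after boundary: 1.22628e+07.
k=1: B_{2}/(2)! × [f^{(1)}(20) − f^{(1)}(6)] = 1/12 × (800000 − 6480.00) = 66126.7.
Partial sum through k=1: 1.23289e+07.
k=2: B_{4}/(4)! × [f^{(3)}(20) − f^{(3)}(6)] = −1/720 × (24000.0 − 2160.00) = -30.3333.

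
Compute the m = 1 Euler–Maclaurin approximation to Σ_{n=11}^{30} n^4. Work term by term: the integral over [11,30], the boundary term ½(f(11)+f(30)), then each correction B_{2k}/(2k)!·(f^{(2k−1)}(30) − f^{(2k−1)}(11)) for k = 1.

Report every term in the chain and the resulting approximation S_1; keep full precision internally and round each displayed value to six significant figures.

S_1 ≈ 5.24867e+06

Integral: ∫_11^30 x^4 dx = 4.82779e+06.
Endpoint term: (f(11) + f(30))/2 = (14641.0 + 810000)/2 = 412320.
Running total after boundary: 5.24011e+06.
Order-1 term: 1/12 · (108000 − 5324.00) = 8556.33.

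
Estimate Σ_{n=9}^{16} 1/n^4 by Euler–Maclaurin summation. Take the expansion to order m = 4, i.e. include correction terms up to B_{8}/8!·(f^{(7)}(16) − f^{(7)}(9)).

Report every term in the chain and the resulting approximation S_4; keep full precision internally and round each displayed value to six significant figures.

S_4 ≈ 0.000464998

∫_9^16 1/x^4 dx evaluates to 0.000375867.
½[f(9) + f(16)] = ½[0.000152416 + 1.52588e-05] = 8.38373e-05.
Running total after boundary: 0.000459704.
k=1: B_{2}/(2)! × [f^{(1)}(16) − f^{(1)}(9)] = 1/12 × (-3.81470e-06 − (-6.77404e-05)) = 5.32714e-06.
Partial sum through k=1: 0.000465032.
k=2: B_{4}/(4)! × [f^{(3)}(16) − f^{(3)}(9)] = −1/720 × (-4.47035e-07 − (-2.50890e-05)) = -3.42250e-08.
Partial sum through k=2: 0.000464997.
k=3: B_{6}/(6)! × [f^{(5)}(16) − f^{(5)}(9)] = 1/30240 × (-9.77889e-08 − (-1.73455e-05)) = 5.70361e-10.
Partial sum through k=3: 0.000464998.
k=4: B_{8}/(8)! × [f^{(7)}(16) − f^{(7)}(9)] = −1/1209600 × (-3.43789e-08 − (-1.92728e-05)) = -1.59048e-11.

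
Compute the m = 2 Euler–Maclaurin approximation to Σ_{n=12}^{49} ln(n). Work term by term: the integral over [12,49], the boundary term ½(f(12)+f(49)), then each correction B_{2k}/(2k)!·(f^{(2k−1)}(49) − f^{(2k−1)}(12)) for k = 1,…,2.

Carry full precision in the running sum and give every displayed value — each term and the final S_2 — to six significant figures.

S_2 ≈ 127.063

The integral term ∫_12^49 ln(x) dx = 123.880.
Endpoint term: (f(12) + f(49))/2 = (2.48491 + 3.89182)/2 = 3.18836.
Running total after boundary: 127.069.
Correction k=1: B_{2}/2! · (f^{(1)}(49) − f^{(1)}(12)) = 1/12 · (0.0204082 − 0.0833333) = -0.00524376.
Running total after k=1: 127.063.
Correction k=2: B_{4}/4! · (f^{(3)}(49) − f^{(3)}(12)) = −1/720 · (1.69997e-05 − 0.00115741) = 1.58390e-06.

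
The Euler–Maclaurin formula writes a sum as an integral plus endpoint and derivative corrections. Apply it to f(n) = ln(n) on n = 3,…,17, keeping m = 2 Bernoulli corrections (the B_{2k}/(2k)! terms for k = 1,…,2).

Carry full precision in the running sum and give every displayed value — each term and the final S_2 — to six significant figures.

S_2 ≈ 32.8119

The integral term ∫_3^17 ln(x) dx = 30.8688.
½[f(3) + f(17)] = ½[1.09861 + 2.83321] = 1.96591.
So far: 32.8347.
k=1: B_{2}/(2)! × [f^{(1)}(17) − f^{(1)}(3)] = 1/12 × (0.0588235 − 0.333333) = -0.0228758.
After k=1: 32.8118.
k=2: B_{4}/(4)! × [f^{(3)}(17) − f^{(3)}(3)] = −1/720 × (0.000407083 − 0.0740741) = 0.000102315.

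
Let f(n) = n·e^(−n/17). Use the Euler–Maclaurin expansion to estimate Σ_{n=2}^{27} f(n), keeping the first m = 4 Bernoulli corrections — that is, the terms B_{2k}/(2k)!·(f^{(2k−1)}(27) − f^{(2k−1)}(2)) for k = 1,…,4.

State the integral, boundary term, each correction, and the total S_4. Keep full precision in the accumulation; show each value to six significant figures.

Integral: ∫_2^27 x·e^(−x/17) dx = 134.344.
½[f(2) + f(27)] = ½[1.77802 + 5.51572] = 3.64687.
So far: 137.991.
k=1: B_{2}/(2)! × [f^{(1)}(27) − f^{(1)}(2)] = 1/12 × (-0.120168 − 0.784420) = -0.0753824.
Running total after k=1: 137.916.
k=2: B_{4}/(4)! × [f^{(3)}(27) − f^{(3)}(2)] = −1/720 × (0.000997936 − 0.00886657) = 1.09287e-05.
Running total after k=2: 137.916.
k=3: B_{6}/(6)! × [f^{(5)}(27) − f^{(5)}(2)] = 1/30240 × (8.34491e-06 − 5.19685e-05) = -1.44258e-09.
Running total after k=3: 137.916.
k=4: B_{8}/(8)! × [f^{(7)}(27) − f^{(7)}(2)] = −1/1209600 × (4.58019e-08 − 2.53484e-07) = 1.71695e-13.

S_4 ≈ 137.916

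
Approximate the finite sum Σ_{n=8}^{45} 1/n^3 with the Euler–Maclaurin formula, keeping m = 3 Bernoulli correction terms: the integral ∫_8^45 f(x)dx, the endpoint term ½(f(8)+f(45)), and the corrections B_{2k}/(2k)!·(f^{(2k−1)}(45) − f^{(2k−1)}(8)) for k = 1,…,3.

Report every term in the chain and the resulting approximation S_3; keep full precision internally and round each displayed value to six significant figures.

S_3 ≈ 0.00860830

Integral: ∫_8^45 1/x^3 dx = 0.00756559.
½[f(8) + f(45)] = ½[0.00195312 + 1.09739e-05] = 0.000982049.
So far: 0.00854764.
Order-1 term: 1/12 · (-7.31596e-07 − (-0.000732422)) = 6.09742e-05.
After k=1: 0.00860861.
Order-2 term: −1/720 · (-7.22564e-09 − (-0.000228882)) = -3.17881e-07.
After k=2: 0.00860829.
Order-3 term: 1/30240 · (-1.49865e-10 − (-0.000150204)) = 4.96705e-09.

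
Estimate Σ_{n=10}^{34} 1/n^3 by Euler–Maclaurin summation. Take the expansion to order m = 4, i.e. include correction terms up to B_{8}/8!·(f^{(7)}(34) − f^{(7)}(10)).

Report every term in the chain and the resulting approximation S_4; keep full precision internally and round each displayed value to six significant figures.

Integral: ∫_10^34 1/x^3 dx = 0.00456747.
Endpoint term: (f(10) + f(34))/2 = (0.00100000 + 2.54427e-05)/2 = 0.000512721.
Integral + boundary = 0.00508020.
Correction k=1: B_{2}/2! · (f^{(1)}(34) − f^{(1)}(10)) = 1/12 · (-2.24494e-06 − (-0.000300000)) = 2.48129e-05.
Partial sum through k=1: 0.00510501.
Correction k=2: B_{4}/4! · (f^{(3)}(34) − f^{(3)}(10)) = −1/720 · (-3.88399e-08 − (-6.00000e-05)) = -8.32794e-08.
Partial sum through k=2: 0.00510493.
Correction k=3: B_{6}/6! · (f^{(5)}(34) − f^{(5)}(10)) = 1/30240 · (-1.41114e-09 − (-2.52000e-05)) = 8.33287e-10.
Partial sum through k=3: 0.00510493.
Correction k=4: B_{8}/8! · (f^{(7)}(34) − f^{(7)}(10)) = −1/1209600 · (-8.78909e-11 − (-1.81440e-05)) = -1.49999e-11.

S_4 ≈ 0.00510493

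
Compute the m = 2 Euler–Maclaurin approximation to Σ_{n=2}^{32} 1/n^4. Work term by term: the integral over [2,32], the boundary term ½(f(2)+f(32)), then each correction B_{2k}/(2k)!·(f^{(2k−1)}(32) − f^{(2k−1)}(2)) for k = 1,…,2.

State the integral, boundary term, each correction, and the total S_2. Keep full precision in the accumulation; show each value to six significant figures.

The integral term ∫_2^32 1/x^4 dx = 0.0416565.
½[f(2) + f(32)] = ½[0.0625000 + 9.53674e-07] = 0.0312505.
So far: 0.0729070.
Order-1 term: 1/12 · (-1.19209e-07 − (-0.125000)) = 0.0104167.
Running total after k=1: 0.0833236.
Order-2 term: −1/720 · (-3.49246e-09 − (-0.937500)) = -0.00130208.

S_2 ≈ 0.0820215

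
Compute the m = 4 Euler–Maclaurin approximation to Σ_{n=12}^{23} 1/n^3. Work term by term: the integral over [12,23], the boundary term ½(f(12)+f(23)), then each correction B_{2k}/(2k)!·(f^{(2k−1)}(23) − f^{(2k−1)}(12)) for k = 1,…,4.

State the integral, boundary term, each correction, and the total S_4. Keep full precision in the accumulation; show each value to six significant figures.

S_4 ≈ 0.00286863

Integral: ∫_12^23 1/x^3 dx = 0.00252704.
Endpoint term: (f(12) + f(23))/2 = (0.000578704 + 8.21895e-05)/2 = 0.000330447.
So far: 0.00285749.
Order-1 term: 1/12 · (-1.07204e-05 − (-0.000144676)) = 1.11630e-05.
Running total after k=1: 0.00286865.
Order-2 term: −1/720 · (-4.05307e-07 − (-2.00939e-05)) = -2.73452e-08.
Running total after k=2: 0.00286862.
Order-3 term: 1/30240 · (-3.21794e-08 − (-5.86071e-06)) = 1.92743e-10.
Running total after k=3: 0.00286863.
Order-4 term: −1/1209600 · (-4.37980e-09 − (-2.93036e-06)) = -2.41896e-12.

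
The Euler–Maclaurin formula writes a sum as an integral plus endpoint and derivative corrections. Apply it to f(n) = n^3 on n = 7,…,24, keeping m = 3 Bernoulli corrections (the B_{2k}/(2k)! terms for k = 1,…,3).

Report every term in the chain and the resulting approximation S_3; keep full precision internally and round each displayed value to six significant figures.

S_3 ≈ 89559.0

Integral: ∫_7^24 x^3 dx = 82343.8.
Boundary: ½(f(7) + f(24)) = ½(343.000 + 13824.0) = 7083.50.
Running total after boundary: 89427.2.
Order-1 term: 1/12 · (1728.00 − 147.000) = 131.750.
Partial sum through k=1: 89559.0.
Order-2 term: −1/720 · (6.00000 − 6.00000) = 0.00000.
Partial sum through k=2: 89559.0.
Order-3 term: 1/30240 · (0.00000 − 0.00000) = 0.00000.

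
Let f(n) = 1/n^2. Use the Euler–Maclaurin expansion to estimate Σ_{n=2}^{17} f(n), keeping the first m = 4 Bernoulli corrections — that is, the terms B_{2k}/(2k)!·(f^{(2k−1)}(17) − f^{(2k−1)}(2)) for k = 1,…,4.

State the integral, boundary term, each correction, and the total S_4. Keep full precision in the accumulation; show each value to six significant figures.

S_4 ≈ 0.587785

∫_2^17 1/x^2 dx evaluates to 0.441176.
½[f(2) + f(17)] = ½[0.250000 + 0.00346021] = 0.126730.
Running total after boundary: 0.567907.
Order-1 term: 1/12 · (-0.000407083 − (-0.250000)) = 0.0207994.
After k=1: 0.588706.
Order-2 term: −1/720 · (-1.69031e-05 − (-0.750000)) = -0.00104164.
After k=2: 0.587664.
Order-3 term: 1/30240 · (-1.75465e-06 − (-5.62500)) = 0.000186012.
After k=3: 0.587850.
Order-4 term: −1/1209600 · (-3.40001e-07 − (-78.7500)) = -6.51042e-05.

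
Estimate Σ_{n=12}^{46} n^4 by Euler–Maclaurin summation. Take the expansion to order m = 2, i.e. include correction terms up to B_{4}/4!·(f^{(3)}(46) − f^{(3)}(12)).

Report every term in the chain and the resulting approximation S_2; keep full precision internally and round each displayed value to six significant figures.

S_2 ≈ 4.34238e+07

The integral term ∫_12^46 x^4 dx = 4.11428e+07.
Boundary: ½(f(12) + f(46)) = ½(20736.0 + 4.47746e+06) = 2.24910e+06.
Integral + boundary = 4.33919e+07.
k=1: B_{2}/(2)! × [f^{(1)}(46) − f^{(1)}(12)] = 1/12 × (389344 − 6912.00) = 31869.3.
Running total after k=1: 4.34238e+07.
k=2: B_{4}/(4)! × [f^{(3)}(46) − f^{(3)}(12)] = −1/720 × (1104.00 − 288.000) = -1.13333.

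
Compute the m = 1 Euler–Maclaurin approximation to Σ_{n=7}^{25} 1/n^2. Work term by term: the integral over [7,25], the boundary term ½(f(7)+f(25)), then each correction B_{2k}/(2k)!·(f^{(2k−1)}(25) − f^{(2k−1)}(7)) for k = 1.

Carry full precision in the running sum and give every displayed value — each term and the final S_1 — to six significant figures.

S_1 ≈ 0.114336

The integral term ∫_7^25 1/x^2 dx = 0.102857.
Boundary: ½(f(7) + f(25)) = ½(0.0204082 + 0.00160000) = 0.0110041.
Integral + boundary = 0.113861.
k=1: B_{2}/(2)! × [f^{(1)}(25) − f^{(1)}(7)] = 1/12 × (-0.000128000 − (-0.00583090)) = 0.000475242.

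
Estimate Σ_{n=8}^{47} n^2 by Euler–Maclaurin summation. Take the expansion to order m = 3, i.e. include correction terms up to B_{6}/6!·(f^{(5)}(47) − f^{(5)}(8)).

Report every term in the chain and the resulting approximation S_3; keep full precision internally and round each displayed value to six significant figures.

S_3 ≈ 35580.0

Integral: ∫_8^47 x^2 dx = 34437.0.
½[f(8) + f(47)] = ½[64.0000 + 2209.00] = 1136.50.
Integral + boundary = 35573.5.
k=1: B_{2}/(2)! × [f^{(1)}(47) − f^{(1)}(8)] = 1/12 × (94.0000 − 16.0000) = 6.50000.
After k=1: 35580.0.
k=2: B_{4}/(4)! × [f^{(3)}(47) − f^{(3)}(8)] = −1/720 × (0.00000 − 0.00000) = 0.00000.
After k=2: 35580.0.
k=3: B_{6}/(6)! × [f^{(5)}(47) − f^{(5)}(8)] = 1/30240 × (0.00000 − 0.00000) = 0.00000.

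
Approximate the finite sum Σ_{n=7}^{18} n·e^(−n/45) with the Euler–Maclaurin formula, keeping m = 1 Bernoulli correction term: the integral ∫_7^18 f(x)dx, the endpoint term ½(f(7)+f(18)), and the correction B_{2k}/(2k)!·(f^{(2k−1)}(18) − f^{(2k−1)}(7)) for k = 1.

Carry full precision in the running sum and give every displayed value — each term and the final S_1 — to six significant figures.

S_1 ≈ 111.543

The integral term ∫_7^18 x·e^(−x/45) dx = 102.541.
½[f(7) + f(18)] = ½[5.99158 + 12.0658] = 9.02867.
Integral + boundary = 111.570.
Order-1 term: 1/12 · (0.402192 − 0.722793) = -0.0267168.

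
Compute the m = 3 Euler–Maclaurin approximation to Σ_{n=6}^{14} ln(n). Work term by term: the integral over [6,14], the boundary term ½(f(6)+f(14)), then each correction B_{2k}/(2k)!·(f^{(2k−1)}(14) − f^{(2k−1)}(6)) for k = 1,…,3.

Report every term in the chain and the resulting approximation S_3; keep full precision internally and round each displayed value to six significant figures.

S_3 ≈ 20.4037

∫_6^14 ln(x) dx evaluates to 18.1962.
Boundary: ½(f(6) + f(14)) = ½(1.79176 + 2.63906) = 2.21541.
Integral + boundary = 20.4117.
Order-1 term: 1/12 · (0.0714286 − 0.166667) = -0.00793651.
Running total after k=1: 20.4037.
Order-2 term: −1/720 · (0.000728863 − 0.00925926) = 1.18478e-05.
Running total after k=2: 20.4037.
Order-3 term: 1/30240 · (4.46243e-05 − 0.00308642) = -1.00588e-07.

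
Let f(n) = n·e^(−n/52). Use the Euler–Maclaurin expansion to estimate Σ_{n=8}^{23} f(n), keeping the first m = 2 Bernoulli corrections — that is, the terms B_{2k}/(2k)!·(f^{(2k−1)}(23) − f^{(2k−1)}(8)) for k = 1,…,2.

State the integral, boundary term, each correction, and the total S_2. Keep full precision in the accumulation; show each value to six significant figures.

Integral: ∫_8^23 x·e^(−x/52) dx = 169.148.
Endpoint term: (f(8) + f(23))/2 = (6.85923 + 14.7787)/2 = 10.8190.
Running total after boundary: 179.967.
k=1: B_{2}/(2)! × [f^{(1)}(23) − f^{(1)}(8)] = 1/12 × (0.358346 − 0.725496) = -0.0305958.
After k=1: 179.936.
k=2: B_{4}/(4)! × [f^{(3)}(23) − f^{(3)}(8)] = −1/720 × (0.000607785 − 0.000902479) = 4.09298e-07.

S_2 ≈ 179.936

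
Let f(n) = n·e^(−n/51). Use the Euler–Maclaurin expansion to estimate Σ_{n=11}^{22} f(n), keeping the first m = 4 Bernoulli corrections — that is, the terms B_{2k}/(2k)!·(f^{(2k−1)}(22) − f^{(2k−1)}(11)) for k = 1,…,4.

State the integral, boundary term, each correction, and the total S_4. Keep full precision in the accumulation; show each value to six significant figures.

S_4 ≈ 141.568

∫_11^22 x·e^(−x/51) dx evaluates to 130.011.
Boundary: ½(f(11) + f(22)) = ½(8.86587 + 14.2916) = 11.5787.
Integral + boundary = 141.590.
k=1: B_{2}/(2)! × [f^{(1)}(22) − f^{(1)}(11)] = 1/12 × (0.369390 − 0.632148) = -0.0218965.
Partial sum through k=1: 141.568.
k=2: B_{4}/(4)! × [f^{(3)}(22) − f^{(3)}(11)] = −1/720 × (0.000641532 − 0.000862793) = 3.07307e-07.
Partial sum through k=2: 141.568.
k=3: B_{6}/(6)! × [f^{(5)}(22) − f^{(5)}(11)] = 1/30240 × (4.38695e-07 − 5.69990e-07) = -4.34179e-12.
Partial sum through k=3: 141.568.
k=4: B_{8}/(8)! × [f^{(7)}(22) − f^{(7)}(11)] = −1/1209600 × (2.42500e-10 − 3.10752e-10) = 5.64254e-17.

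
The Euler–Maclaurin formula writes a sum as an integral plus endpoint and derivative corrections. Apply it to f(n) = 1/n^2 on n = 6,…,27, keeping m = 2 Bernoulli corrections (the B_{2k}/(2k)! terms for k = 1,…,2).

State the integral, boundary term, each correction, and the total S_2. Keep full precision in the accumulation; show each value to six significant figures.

S_2 ≈ 0.144963

∫_6^27 1/x^2 dx evaluates to 0.129630.
Endpoint term: (f(6) + f(27))/2 = (0.0277778 + 0.00137174)/2 = 0.0145748.
Integral + boundary = 0.144204.
Correction k=1: B_{2}/2! · (f^{(1)}(27) − f^{(1)}(6)) = 1/12 · (-0.000101611 − (-0.00925926)) = 0.000763137.
After k=1: 0.144968.
Correction k=2: B_{4}/4! · (f^{(3)}(27) − f^{(3)}(6)) = −1/720 · (-1.67260e-06 − (-0.00308642)) = -4.28437e-06.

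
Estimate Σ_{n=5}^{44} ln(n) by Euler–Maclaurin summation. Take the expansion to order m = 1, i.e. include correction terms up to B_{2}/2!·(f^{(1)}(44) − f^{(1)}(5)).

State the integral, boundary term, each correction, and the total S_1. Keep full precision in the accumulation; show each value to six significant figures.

S_1 ≈ 122.139

The integral term ∫_5^44 ln(x) dx = 119.457.
Boundary: ½(f(5) + f(44)) = ½(1.60944 + 3.78419) = 2.69681.
So far: 122.154.
k=1: B_{2}/(2)! × [f^{(1)}(44) − f^{(1)}(5)] = 1/12 × (0.0227273 − 0.200000) = -0.0147727.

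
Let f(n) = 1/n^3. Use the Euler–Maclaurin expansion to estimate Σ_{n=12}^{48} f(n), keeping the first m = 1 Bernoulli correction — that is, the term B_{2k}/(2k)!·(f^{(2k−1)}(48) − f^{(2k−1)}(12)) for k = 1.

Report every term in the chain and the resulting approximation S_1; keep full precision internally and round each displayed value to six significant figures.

∫_12^48 1/x^3 dx evaluates to 0.00325521.
Endpoint term: (f(12) + f(48))/2 = (0.000578704 + 9.04225e-06)/2 = 0.000293873.
Integral + boundary = 0.00354908.
Correction k=1: B_{2}/2! · (f^{(1)}(48) − f^{(1)}(12)) = 1/12 · (-5.65140e-07 − (-0.000144676)) = 1.20092e-05.

S_1 ≈ 0.00356109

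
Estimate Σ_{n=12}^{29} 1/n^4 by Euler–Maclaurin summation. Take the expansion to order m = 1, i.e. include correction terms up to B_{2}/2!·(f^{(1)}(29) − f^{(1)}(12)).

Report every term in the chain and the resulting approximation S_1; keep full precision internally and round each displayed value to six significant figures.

Integral: ∫_12^29 1/x^4 dx = 0.000179234.
Boundary: ½(f(12) + f(29)) = ½(4.82253e-05 + 1.41387e-06) = 2.48196e-05.
Running total after boundary: 0.000204053.
Order-1 term: 1/12 · (-1.95016e-07 − (-1.60751e-05)) = 1.32334e-06.

S_1 ≈ 0.000205377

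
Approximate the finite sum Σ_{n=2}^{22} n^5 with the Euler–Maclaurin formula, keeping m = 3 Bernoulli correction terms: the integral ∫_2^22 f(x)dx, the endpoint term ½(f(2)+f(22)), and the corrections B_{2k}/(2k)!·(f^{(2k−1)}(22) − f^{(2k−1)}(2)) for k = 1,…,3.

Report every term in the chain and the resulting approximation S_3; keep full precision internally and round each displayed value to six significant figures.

The integral term ∫_2^22 x^5 dx = 1.88966e+07.
½[f(2) + f(22)] = ½[32.0000 + 5.15363e+06] = 2.57683e+06.
Running total after boundary: 2.14735e+07.
Order-1 term: 1/12 · (1.17128e+06 − 80.0000) = 97600.0.
After k=1: 2.15711e+07.
Order-2 term: −1/720 · (29040.0 − 240.000) = -40.0000.
After k=2: 2.15710e+07.
Order-3 term: 1/30240 · (120.000 − 120.000) = 0.00000.

S_3 ≈ 2.15710e+07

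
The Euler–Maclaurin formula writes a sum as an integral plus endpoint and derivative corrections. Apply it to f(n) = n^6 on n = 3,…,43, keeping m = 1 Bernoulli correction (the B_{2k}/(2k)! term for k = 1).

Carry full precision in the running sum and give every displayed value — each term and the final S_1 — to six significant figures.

The integral term ∫_3^43 x^6 dx = 3.88312e+10.
Endpoint term: (f(3) + f(43))/2 = (729.000 + 6.32136e+09)/2 = 3.16068e+09.
So far: 4.19919e+10.
Correction k=1: B_{2}/2! · (f^{(1)}(43) − f^{(1)}(3)) = 1/12 · (8.82051e+08 − 1458.00) = 7.35041e+07.

S_1 ≈ 4.20654e+10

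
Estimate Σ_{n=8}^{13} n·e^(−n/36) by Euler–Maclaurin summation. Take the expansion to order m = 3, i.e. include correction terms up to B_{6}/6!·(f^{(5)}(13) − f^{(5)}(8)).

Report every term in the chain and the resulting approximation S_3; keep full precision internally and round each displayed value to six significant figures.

Integral: ∫_8^13 x·e^(−x/36) dx = 39.0337.
Endpoint term: (f(8) + f(13))/2 = (6.40590 + 9.05972)/2 = 7.73281.
Integral + boundary = 46.7665.
Order-1 term: 1/12 · (0.445243 − 0.622796) = -0.0147961.
Partial sum through k=1: 46.7517.
Order-2 term: −1/720 · (0.00141902 − 0.00171626) = 4.12835e-07.
Partial sum through k=2: 46.7517.
Order-3 term: 1/30240 · (1.92475e-06 − 2.27775e-06) = -1.16731e-11.

S_3 ≈ 46.7517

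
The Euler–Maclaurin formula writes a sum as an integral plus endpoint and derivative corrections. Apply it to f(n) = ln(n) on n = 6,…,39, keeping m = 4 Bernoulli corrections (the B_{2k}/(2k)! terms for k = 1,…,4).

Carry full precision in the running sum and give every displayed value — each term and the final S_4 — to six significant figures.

S_4 ≈ 101.844

Integral: ∫_6^39 ln(x) dx = 99.1283.
Endpoint term: (f(6) + f(39))/2 = (1.79176 + 3.66356)/2 = 2.72766.
Integral + boundary = 101.856.
Correction k=1: B_{2}/2! · (f^{(1)}(39) − f^{(1)}(6)) = 1/12 · (0.0256410 − 0.166667) = -0.0117521.
Running total after k=1: 101.844.
Correction k=2: B_{4}/4! · (f^{(3)}(39) − f^{(3)}(6)) = −1/720 · (3.37160e-05 − 0.00925926) = 1.28133e-05.
Running total after k=2: 101.844.
Correction k=3: B_{6}/6! · (f^{(5)}(39) − f^{(5)}(6)) = 1/30240 · (2.66004e-07 − 0.00308642) = -1.02055e-07.
Running total after k=3: 101.844.
Correction k=4: B_{8}/8! · (f^{(7)}(39) − f^{(7)}(6)) = −1/1209600 · (5.24663e-09 − 0.00257202) = 2.12633e-09.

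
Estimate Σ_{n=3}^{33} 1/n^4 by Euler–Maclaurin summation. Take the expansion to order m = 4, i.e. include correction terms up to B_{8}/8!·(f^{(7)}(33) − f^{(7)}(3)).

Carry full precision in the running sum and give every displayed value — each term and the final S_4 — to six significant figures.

Integral: ∫_3^33 1/x^4 dx = 0.0123364.
Boundary: ½(f(3) + f(33)) = ½(0.0123457 + 8.43226e-07) = 0.00617326.
So far: 0.0185097.
Order-1 term: 1/12 · (-1.02209e-07 − (-0.0164609)) = 0.00137173.
Partial sum through k=1: 0.0198814.
Order-2 term: −1/720 · (-2.81568e-09 − (-0.0548697)) = -7.62079e-05.
Partial sum through k=2: 0.0198052.
Order-3 term: 1/30240 · (-1.44792e-10 − (-0.341411)) = 1.12901e-05.
Partial sum through k=3: 0.0198165.
Order-4 term: −1/1209600 · (-1.19663e-11 − (-3.41411)) = -2.82251e-06.

S_4 ≈ 0.0198137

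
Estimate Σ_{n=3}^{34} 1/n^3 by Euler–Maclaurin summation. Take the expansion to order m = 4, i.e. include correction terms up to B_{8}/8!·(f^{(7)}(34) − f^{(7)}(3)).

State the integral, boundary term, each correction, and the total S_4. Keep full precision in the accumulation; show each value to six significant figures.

S_4 ≈ 0.0766364

The integral term ∫_3^34 1/x^3 dx = 0.0551230.
½[f(3) + f(34)] = ½[0.0370370 + 2.54427e-05] = 0.0185312.
Integral + boundary = 0.0736543.
Correction k=1: B_{2}/2! · (f^{(1)}(34) − f^{(1)}(3)) = 1/12 · (-2.24494e-06 − (-0.0370370)) = 0.00308623.
After k=1: 0.0767405.
Correction k=2: B_{4}/4! · (f^{(3)}(34) − f^{(3)}(3)) = −1/720 · (-3.88399e-08 − (-0.0823045)) = -0.000114312.
After k=2: 0.0766262.
Correction k=3: B_{6}/6! · (f^{(5)}(34) − f^{(5)}(3)) = 1/30240 · (-1.41114e-09 − (-0.384088)) = 1.27013e-05.
After k=3: 0.0766389.
Correction k=4: B_{8}/8! · (f^{(7)}(34) − f^{(7)}(3)) = −1/1209600 · (-8.78909e-11 − (-3.07270)) = -2.54026e-06.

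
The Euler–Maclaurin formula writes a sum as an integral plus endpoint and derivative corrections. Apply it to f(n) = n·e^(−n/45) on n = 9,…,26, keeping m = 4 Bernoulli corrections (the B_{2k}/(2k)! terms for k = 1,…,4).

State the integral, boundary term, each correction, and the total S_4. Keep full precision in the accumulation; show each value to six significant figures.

Integral: ∫_9^26 x·e^(−x/45) dx = 196.661.
½[f(9) + f(26)] = ½[7.36858 + 14.5897] = 10.9792.
Integral + boundary = 207.640.
Correction k=1: B_{2}/2! · (f^{(1)}(26) − f^{(1)}(9)) = 1/12 · (0.236927 − 0.654985) = -0.0348381.
After k=1: 207.605.
Correction k=2: B_{4}/4! · (f^{(3)}(26) − f^{(3)}(9)) = −1/720 · (0.000671217 − 0.00113207) = 6.40076e-07.
After k=2: 207.605.
Correction k=3: B_{6}/6! · (f^{(5)}(26) − f^{(5)}(9)) = 1/30240 · (6.05152e-07 − 9.58368e-07) = -1.16804e-11.
After k=3: 207.605.
Correction k=4: B_{8}/8! · (f^{(7)}(26) − f^{(7)}(9)) = −1/1209600 · (4.33995e-10 − 6.70463e-10) = 1.95493e-16.

S_4 ≈ 207.605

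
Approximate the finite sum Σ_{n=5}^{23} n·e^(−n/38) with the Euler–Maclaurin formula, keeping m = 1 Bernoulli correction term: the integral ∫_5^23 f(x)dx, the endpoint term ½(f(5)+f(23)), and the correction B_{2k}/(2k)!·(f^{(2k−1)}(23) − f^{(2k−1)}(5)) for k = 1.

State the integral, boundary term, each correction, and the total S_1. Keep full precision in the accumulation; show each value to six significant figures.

S_1 ≈ 175.501

The integral term ∫_5^23 x·e^(−x/38) dx = 167.077.
½[f(5) + f(23)] = ½[4.38355 + 12.5564] = 8.46998.
Integral + boundary = 175.547.
Correction k=1: B_{2}/2! · (f^{(1)}(23) − f^{(1)}(5)) = 1/12 · (0.215499 − 0.761353) = -0.0454879.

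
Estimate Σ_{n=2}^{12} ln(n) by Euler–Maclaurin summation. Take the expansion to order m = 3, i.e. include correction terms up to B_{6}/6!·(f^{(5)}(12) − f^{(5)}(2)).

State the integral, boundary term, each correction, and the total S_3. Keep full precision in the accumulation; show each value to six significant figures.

S_3 ≈ 19.9872

The integral term ∫_2^12 ln(x) dx = 18.4326.
Boundary: ½(f(2) + f(12)) = ½(0.693147 + 2.48491) = 1.58903.
So far: 20.0216.
Correction k=1: B_{2}/2! · (f^{(1)}(12) − f^{(1)}(2)) = 1/12 · (0.0833333 − 0.500000) = -0.0347222.
After k=1: 19.9869.
Correction k=2: B_{4}/4! · (f^{(3)}(12) − f^{(3)}(2)) = −1/720 · (0.00115741 − 0.250000) = 0.000345615.
After k=2: 19.9872.
Correction k=3: B_{6}/6! · (f^{(5)}(12) − f^{(5)}(2)) = 1/30240 · (9.64506e-05 − 0.750000) = -2.47984e-05.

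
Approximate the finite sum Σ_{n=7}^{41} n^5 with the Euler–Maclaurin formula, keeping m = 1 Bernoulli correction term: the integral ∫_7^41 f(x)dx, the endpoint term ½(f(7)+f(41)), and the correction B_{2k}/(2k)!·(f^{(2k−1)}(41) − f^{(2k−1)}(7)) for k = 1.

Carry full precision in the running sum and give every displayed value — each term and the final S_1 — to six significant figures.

Integral: ∫_7^41 x^5 dx = 7.91664e+08.
Boundary: ½(f(7) + f(41)) = ½(16807.0 + 1.15856e+08) = 5.79365e+07.
Running total after boundary: 8.49601e+08.
Correction k=1: B_{2}/2! · (f^{(1)}(41) − f^{(1)}(7)) = 1/12 · (1.41288e+07 − 12005.0) = 1.17640e+06.

S_1 ≈ 8.50777e+08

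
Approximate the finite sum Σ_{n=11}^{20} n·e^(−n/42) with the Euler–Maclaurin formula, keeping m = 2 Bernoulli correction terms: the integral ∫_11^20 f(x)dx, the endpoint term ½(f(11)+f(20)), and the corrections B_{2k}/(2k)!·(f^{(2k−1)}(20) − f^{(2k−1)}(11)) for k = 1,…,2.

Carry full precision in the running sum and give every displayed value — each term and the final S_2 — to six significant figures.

S_2 ≈ 106.057

Integral: ∫_11^20 x·e^(−x/42) dx = 95.6327.
½[f(11) + f(20)] = ½[8.46543 + 12.4229] = 10.4442.
Integral + boundary = 106.077.
Order-1 term: 1/12 · (0.325362 − 0.568027) = -0.0202221.
After k=1: 106.057.
Order-2 term: −1/720 · (0.000888692 − 0.00119456) = 4.24810e-07.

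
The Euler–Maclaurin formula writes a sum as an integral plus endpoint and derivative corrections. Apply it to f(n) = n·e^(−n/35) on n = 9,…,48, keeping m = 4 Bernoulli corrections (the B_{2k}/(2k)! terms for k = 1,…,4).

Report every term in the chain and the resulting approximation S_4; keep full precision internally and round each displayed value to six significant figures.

S_4 ≈ 463.204

∫_9^48 x·e^(−x/35) dx evaluates to 453.690.
Endpoint term: (f(9) + f(48))/2 = (6.95932 + 12.1797)/2 = 9.56952.
Integral + boundary = 463.260.
Correction k=1: B_{2}/2! · (f^{(1)}(48) − f^{(1)}(9)) = 1/12 · (-0.0942478 − 0.574420) = -0.0557223.
After k=1: 463.204.
Correction k=2: B_{4}/4! · (f^{(3)}(48) − f^{(3)}(9)) = −1/720 · (0.000337339 − 0.00173138) = 1.93616e-06.
After k=2: 463.204.
Correction k=3: B_{6}/6! · (f^{(5)}(48) − f^{(5)}(9)) = 1/30240 · (6.13564e-07 − 2.44395e-06) = -6.05286e-11.
After k=3: 463.204.
Correction k=4: B_{8}/8! · (f^{(7)}(48) − f^{(7)}(9)) = −1/1209600 · (7.76937e-10 − 2.83635e-09) = 1.70256e-15.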